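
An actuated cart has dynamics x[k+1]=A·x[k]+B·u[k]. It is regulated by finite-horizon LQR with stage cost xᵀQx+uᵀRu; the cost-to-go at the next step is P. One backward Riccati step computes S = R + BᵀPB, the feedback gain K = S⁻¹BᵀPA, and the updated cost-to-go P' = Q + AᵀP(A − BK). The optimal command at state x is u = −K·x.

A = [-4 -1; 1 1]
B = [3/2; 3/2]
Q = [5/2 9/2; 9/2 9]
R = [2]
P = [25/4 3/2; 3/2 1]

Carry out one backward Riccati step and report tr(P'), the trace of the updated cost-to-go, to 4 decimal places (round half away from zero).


BᵀP = [11.6250 3.7500]
S = R + BᵀPB = [2] + [23.0625] = [25.0625]
BᵀPA = [-42.7500 -7.8750]
K = S⁻¹·BᵀPA = [-1.7057 -0.3142]
A−BK = [-1.4414 -0.5287; 3.5586 1.4713]
AᵀP(A−BK) = [16.0798 5.0673; 5.0673 1.7756]
P' = Q + AᵀP(A−BK) = [18.5798 9.5673; 9.5673 10.7756]
tr(P') = 29.3554

29.3554


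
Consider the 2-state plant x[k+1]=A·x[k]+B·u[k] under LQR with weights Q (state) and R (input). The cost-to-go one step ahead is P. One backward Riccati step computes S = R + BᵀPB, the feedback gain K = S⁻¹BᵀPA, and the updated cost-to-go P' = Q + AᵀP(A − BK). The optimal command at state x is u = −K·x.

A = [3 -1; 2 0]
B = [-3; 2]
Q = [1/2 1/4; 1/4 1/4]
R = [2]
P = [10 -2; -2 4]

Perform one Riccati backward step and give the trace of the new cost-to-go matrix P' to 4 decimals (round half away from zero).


42.5076

BᵀP = [-34.0000 14.0000]
S = R + BᵀPB = [2] + [130.0000] = [132.0000]
BᵀPA = [-74.0000 34.0000]
K = S⁻¹·BᵀPA = [-0.5606 0.2576]
A−BK = [1.3182 -0.2273; 3.1212 -0.5152]
AᵀP(A−BK) = [40.5152 -6.9394; -6.9394 1.2424]
P' = Q + AᵀP(A−BK) = [41.0152 -6.6894; -6.6894 1.4924]
tr(P') = 42.5076


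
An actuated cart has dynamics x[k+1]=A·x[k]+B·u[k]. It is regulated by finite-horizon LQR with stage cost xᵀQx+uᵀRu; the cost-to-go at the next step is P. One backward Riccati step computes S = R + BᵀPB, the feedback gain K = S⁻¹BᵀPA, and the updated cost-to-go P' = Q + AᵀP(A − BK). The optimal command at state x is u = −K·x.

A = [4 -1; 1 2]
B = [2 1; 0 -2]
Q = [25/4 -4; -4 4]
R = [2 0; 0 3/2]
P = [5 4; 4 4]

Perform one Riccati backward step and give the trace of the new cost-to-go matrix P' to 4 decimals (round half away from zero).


BᵀP = [10.0000 8.0000; -3.0000 -4.0000]
S = R + BᵀPB = [2 0; 0 3/2] + [20.0000 -6.0000; -6.0000 5.0000] = [22.0000 -6.0000; -6.0000 6.5000]
BᵀPA = [48.0000 6.0000; -16.0000 -5.0000]
K = S⁻¹·BᵀPA = [2.0187 0.0841; -0.5981 -0.6916]
A−BK = [0.5607 -0.4766; -0.1963 0.6168]
AᵀP(A−BK) = [9.5327 0.8972; 0.8972 1.0374]
P' = Q + AᵀP(A−BK) = [15.7827 -3.1028; -3.1028 5.0374]
tr(P') = 20.8201

20.8201


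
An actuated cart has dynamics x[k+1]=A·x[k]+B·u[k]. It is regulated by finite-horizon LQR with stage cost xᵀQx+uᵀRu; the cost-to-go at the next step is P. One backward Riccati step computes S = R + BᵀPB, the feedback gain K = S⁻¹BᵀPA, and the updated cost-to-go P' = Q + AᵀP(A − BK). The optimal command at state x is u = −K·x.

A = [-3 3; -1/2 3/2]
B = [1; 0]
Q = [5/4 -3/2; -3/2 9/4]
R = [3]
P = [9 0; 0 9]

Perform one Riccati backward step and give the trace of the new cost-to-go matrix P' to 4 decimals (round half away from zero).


66.5000

BᵀP = [9.0000 0.0000]
S = R + BᵀPB = [3] + [9.0000] = [12.0000]
BᵀPA = [-27.0000 27.0000]
K = S⁻¹·BᵀPA = [-2.2500 2.2500]
A−BK = [-0.7500 0.7500; -0.5000 1.5000]
AᵀP(A−BK) = [22.5000 -27.0000; -27.0000 40.5000]
P' = Q + AᵀP(A−BK) = [23.7500 -28.5000; -28.5000 42.7500]
tr(P') = 66.5000


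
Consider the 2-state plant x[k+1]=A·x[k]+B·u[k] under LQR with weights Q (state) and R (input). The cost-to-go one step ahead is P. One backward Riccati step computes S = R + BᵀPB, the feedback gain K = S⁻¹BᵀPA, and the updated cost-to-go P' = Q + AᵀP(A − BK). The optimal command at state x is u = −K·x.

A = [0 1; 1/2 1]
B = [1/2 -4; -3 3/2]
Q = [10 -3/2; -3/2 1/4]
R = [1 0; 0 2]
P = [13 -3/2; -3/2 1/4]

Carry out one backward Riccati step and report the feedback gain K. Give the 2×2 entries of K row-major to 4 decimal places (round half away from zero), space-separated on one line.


-0.0640 -0.1143 0.0010 -0.2326

BᵀP = [11.0000 -1.5000; -54.2500 6.3750]
S = R + BᵀPB = [1 0; 0 2] + [10.0000 -46.2500; -46.2500 226.5625] = [11.0000 -46.2500; -46.2500 228.5625]
BᵀPA = [-0.7500 9.5000; 3.1875 -47.8750]
K = S⁻¹·BᵀPA = [-0.0640 -0.1143; 0.0010 -0.2326]
A−BK = [0.0360 0.1268; 0.3066 1.0060]
AᵀP(A−BK) = [0.0113 0.0307; 0.0307 0.2006]
P' = Q + AᵀP(A−BK) = [10.0113 -1.4693; -1.4693 0.4506]
tr(P') = 10.4619


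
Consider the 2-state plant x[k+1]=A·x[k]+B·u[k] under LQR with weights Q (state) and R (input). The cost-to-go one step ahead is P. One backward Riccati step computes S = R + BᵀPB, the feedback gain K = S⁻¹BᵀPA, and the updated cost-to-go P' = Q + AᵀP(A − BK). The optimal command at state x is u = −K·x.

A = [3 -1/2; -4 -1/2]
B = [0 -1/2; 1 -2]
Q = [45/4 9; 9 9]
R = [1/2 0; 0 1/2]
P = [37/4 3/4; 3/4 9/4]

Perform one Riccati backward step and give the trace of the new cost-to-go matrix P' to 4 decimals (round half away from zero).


BᵀP = [0.7500 2.2500; -6.1250 -4.8750]
S = R + BᵀPB = [1/2 0; 0 1/2] + [2.2500 -4.8750; -4.8750 12.8125] = [2.7500 -4.8750; -4.8750 13.3125]
BᵀPA = [-6.7500 -1.5000; 1.1250 5.5000]
K = S⁻¹·BᵀPA = [-6.5693 0.5328; -2.3212 0.6083]
A−BK = [1.8394 -0.1959; -2.0730 0.1837]
AᵀP(A−BK) = [59.5182 -6.0876; -6.0876 0.7038]
P' = Q + AᵀP(A−BK) = [70.7682 2.9124; 2.9124 9.7038]
tr(P') = 80.4720

80.4720


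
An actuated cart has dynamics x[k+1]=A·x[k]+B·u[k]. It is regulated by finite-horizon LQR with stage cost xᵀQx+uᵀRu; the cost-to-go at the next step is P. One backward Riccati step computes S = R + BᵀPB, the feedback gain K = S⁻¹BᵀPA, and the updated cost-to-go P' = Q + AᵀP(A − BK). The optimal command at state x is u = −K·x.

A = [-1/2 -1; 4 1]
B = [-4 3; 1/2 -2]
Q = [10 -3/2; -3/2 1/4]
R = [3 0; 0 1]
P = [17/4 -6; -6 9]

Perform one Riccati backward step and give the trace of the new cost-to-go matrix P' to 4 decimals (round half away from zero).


BᵀP = [-20.0000 28.5000; 24.7500 -36.0000]
S = R + BᵀPB = [3 0; 0 1] + [94.2500 -117.0000; -117.0000 146.2500] = [97.2500 -117.0000; -117.0000 147.2500]
BᵀPA = [124.0000 48.5000; -156.3750 -60.7500]
K = S⁻¹·BᵀPA = [-0.0584 0.0537; -1.1084 -0.3699]
A−BK = [2.5915 0.3245; 1.8124 0.2333]
AᵀP(A−BK) = [2.9824 0.6238; 0.6238 0.1744]
P' = Q + AᵀP(A−BK) = [12.9824 -0.8762; -0.8762 0.4244]
tr(P') = 13.4068

13.4068


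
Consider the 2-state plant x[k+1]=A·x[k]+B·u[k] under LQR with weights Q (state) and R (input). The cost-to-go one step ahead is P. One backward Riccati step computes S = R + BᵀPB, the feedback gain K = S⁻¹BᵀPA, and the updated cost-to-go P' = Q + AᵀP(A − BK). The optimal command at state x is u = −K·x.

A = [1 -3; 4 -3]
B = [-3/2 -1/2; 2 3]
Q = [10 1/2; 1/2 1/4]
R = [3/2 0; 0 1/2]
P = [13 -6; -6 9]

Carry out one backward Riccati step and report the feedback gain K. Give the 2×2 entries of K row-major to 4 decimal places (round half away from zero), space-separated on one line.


BᵀP = [-31.5000 27.0000; -24.5000 30.0000]
S = R + BᵀPB = [3/2 0; 0 1/2] + [101.2500 96.7500; 96.7500 102.2500] = [102.7500 96.7500; 96.7500 102.7500]
BᵀPA = [76.5000 13.5000; 95.5000 -16.5000]
K = S⁻¹·BᵀPA = [-1.1523 2.4925; 2.0144 -2.5075]
A−BK = [0.2788 -0.5150; 0.2613 -0.4624]
AᵀP(A−BK) = [4.7713 -8.2068; -8.2068 14.9774]
P' = Q + AᵀP(A−BK) = [14.7713 -7.7068; -7.7068 15.2274]
tr(P') = 29.9987

-1.1523 2.4925 2.0144 -2.5075


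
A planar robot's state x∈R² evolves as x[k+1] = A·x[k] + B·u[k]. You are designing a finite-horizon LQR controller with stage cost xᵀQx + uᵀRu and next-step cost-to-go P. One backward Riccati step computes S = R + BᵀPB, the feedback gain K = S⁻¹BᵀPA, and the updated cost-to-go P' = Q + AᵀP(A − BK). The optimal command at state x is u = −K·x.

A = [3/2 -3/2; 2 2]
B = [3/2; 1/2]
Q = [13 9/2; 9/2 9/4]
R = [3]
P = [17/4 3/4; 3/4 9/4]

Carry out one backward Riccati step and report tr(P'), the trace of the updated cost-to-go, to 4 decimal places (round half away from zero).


35.1447

BᵀP = [6.7500 2.2500]
S = R + BᵀPB = [3] + [11.2500] = [14.2500]
BᵀPA = [14.6250 -5.6250]
K = S⁻¹·BᵀPA = [1.0263 -0.3947]
A−BK = [-0.0395 -0.9079; 1.4868 2.1974]
AᵀP(A−BK) = [8.0526 5.2105; 5.2105 11.8421]
P' = Q + AᵀP(A−BK) = [21.0526 9.7105; 9.7105 14.0921]
tr(P') = 35.1447


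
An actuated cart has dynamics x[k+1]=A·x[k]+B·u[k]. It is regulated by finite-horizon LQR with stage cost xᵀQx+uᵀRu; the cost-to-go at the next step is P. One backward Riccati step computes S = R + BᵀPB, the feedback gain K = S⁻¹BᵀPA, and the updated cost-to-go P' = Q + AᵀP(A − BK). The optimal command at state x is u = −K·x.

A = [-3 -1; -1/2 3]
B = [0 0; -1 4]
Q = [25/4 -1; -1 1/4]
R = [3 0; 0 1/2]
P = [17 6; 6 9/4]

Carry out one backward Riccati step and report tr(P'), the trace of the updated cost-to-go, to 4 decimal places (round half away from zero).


BᵀP = [-6.0000 -2.2500; 24.0000 9.0000]
S = R + BᵀPB = [3 0; 0 1/2] + [2.2500 -9.0000; -9.0000 36.0000] = [5.2500 -9.0000; -9.0000 36.5000]
BᵀPA = [19.1250 -0.7500; -76.5000 3.0000]
K = S⁻¹·BᵀPA = [0.0864 -0.0034; -2.0746 0.0814]
A−BK = [-3.0000 -1.0000; 7.8847 2.6712]
AᵀP(A−BK) = [11.2042 2.9136; 2.9136 1.0034]
P' = Q + AᵀP(A−BK) = [17.4542 1.9136; 1.9136 1.2534]
tr(P') = 18.7076

18.7076


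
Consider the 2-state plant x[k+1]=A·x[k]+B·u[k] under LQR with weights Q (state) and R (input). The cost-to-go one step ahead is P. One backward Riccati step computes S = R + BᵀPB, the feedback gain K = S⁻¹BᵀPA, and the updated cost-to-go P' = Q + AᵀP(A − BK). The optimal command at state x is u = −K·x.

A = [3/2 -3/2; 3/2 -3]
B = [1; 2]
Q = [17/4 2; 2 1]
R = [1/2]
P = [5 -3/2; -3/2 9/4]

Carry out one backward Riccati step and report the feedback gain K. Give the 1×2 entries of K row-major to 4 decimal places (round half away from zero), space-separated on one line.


BᵀP = [2.0000 3.0000]
S = R + BᵀPB = [1/2] + [8.0000] = [8.5000]
BᵀPA = [7.5000 -12.0000]
K = S⁻¹·BᵀPA = [0.8824 -1.4118]
A−BK = [0.6176 -0.0882; -0.2647 -0.1765]
AᵀP(A−BK) = [2.9449 -0.6618; -0.6618 1.0588]
P' = Q + AᵀP(A−BK) = [7.1949 1.3382; 1.3382 2.0588]
tr(P') = 9.2537

0.8824 -1.4118


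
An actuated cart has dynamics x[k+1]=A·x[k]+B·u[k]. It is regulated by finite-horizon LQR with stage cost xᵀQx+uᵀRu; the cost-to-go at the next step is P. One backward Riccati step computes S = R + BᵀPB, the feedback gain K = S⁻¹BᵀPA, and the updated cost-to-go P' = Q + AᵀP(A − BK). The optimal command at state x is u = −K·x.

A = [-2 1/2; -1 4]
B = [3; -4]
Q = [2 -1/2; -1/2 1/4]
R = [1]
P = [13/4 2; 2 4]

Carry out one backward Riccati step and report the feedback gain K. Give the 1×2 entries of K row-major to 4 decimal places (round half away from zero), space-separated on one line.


0.1405 -0.8459

BᵀP = [1.7500 -10.0000]
S = R + BᵀPB = [1] + [45.2500] = [46.2500]
BᵀPA = [6.5000 -39.1250]
K = S⁻¹·BᵀPA = [0.1405 -0.8459]
A−BK = [-2.4216 3.0378; -0.4378 0.6162]
AᵀP(A−BK) = [24.0865 -30.7514; -30.7514 39.7149]
P' = Q + AᵀP(A−BK) = [26.0865 -31.2514; -31.2514 39.9649]
tr(P') = 66.0514


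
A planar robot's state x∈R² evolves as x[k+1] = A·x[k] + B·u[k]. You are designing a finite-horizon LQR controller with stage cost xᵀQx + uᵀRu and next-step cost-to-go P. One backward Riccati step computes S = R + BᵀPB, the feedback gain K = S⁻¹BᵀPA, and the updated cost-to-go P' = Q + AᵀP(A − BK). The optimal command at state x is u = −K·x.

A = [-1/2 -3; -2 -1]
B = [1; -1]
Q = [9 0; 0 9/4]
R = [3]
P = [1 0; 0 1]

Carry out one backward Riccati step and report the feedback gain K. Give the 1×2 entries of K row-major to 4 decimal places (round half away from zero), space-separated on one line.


BᵀP = [1.0000 -1.0000]
S = R + BᵀPB = [3] + [2.0000] = [5.0000]
BᵀPA = [1.5000 -2.0000]
K = S⁻¹·BᵀPA = [0.3000 -0.4000]
A−BK = [-0.8000 -2.6000; -1.7000 -1.4000]
AᵀP(A−BK) = [3.8000 4.1000; 4.1000 9.2000]
P' = Q + AᵀP(A−BK) = [12.8000 4.1000; 4.1000 11.4500]
tr(P') = 24.2500

0.3000 -0.4000


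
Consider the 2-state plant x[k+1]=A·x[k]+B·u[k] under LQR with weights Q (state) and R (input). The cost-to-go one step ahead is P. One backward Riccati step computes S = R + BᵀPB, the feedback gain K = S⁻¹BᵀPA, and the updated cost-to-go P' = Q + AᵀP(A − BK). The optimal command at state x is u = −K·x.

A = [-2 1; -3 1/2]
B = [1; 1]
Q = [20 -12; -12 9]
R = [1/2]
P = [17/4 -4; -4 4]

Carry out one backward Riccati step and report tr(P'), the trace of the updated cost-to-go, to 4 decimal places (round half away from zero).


BᵀP = [0.2500 0.0000]
S = R + BᵀPB = [1/2] + [0.2500] = [0.7500]
BᵀPA = [-0.5000 0.2500]
K = S⁻¹·BᵀPA = [-0.6667 0.3333]
A−BK = [-1.3333 0.6667; -2.3333 0.1667]
AᵀP(A−BK) = [4.6667 1.6667; 1.6667 1.1667]
P' = Q + AᵀP(A−BK) = [24.6667 -10.3333; -10.3333 10.1667]
tr(P') = 34.8333

34.8333


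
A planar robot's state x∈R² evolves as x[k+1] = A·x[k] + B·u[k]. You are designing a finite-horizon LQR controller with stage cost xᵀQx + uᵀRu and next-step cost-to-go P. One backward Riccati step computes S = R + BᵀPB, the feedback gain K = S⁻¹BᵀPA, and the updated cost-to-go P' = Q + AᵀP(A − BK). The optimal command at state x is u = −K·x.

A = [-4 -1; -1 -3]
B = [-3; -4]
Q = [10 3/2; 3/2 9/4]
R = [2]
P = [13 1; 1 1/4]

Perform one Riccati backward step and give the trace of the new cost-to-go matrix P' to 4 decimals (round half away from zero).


BᵀP = [-43.0000 -4.0000]
S = R + BᵀPB = [2] + [145.0000] = [147.0000]
BᵀPA = [176.0000 55.0000]
K = S⁻¹·BᵀPA = [1.1973 0.3741]
A−BK = [-0.4082 0.1224; 3.7891 -1.5034]
AᵀP(A−BK) = [5.5289 -0.1003; -0.1003 0.6718]
P' = Q + AᵀP(A−BK) = [15.5289 1.3997; 1.3997 2.9218]
tr(P') = 18.4507

18.4507


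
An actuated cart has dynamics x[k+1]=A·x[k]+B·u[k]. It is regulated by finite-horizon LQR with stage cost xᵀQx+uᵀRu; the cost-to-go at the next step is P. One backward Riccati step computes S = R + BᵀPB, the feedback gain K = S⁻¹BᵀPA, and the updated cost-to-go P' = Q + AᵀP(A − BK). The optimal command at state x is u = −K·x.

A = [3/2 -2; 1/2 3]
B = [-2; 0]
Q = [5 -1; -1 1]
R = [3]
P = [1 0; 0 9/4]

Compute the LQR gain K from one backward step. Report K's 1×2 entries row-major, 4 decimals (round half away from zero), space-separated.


BᵀP = [-2.0000 0.0000]
S = R + BᵀPB = [3] + [4.0000] = [7.0000]
BᵀPA = [-3.0000 4.0000]
K = S⁻¹·BᵀPA = [-0.4286 0.5714]
A−BK = [0.6429 -0.8571; 0.5000 3.0000]
AᵀP(A−BK) = [1.5268 2.0893; 2.0893 21.9643]
P' = Q + AᵀP(A−BK) = [6.5268 1.0893; 1.0893 22.9643]
tr(P') = 29.4911

-0.4286 0.5714


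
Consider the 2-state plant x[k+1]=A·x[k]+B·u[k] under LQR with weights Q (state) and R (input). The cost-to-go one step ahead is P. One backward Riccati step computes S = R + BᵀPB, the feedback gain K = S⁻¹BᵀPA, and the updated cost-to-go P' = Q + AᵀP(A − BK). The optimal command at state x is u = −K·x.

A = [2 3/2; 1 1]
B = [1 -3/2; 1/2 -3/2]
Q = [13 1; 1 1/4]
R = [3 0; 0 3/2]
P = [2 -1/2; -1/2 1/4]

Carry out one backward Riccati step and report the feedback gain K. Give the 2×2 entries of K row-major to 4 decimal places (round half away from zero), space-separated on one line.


BᵀP = [1.7500 -0.3750; -2.2500 0.3750]
S = R + BᵀPB = [3 0; 0 3/2] + [1.5625 -2.0625; -2.0625 2.8125] = [4.5625 -2.0625; -2.0625 4.3125]
BᵀPA = [3.1250 2.2500; -4.1250 -3.0000]
K = S⁻¹·BᵀPA = [0.3222 0.2280; -0.8024 -0.5866]
A−BK = [0.4742 0.3921; -0.3647 0.0061]
AᵀP(A−BK) = [1.9331 1.3678; 1.3678 0.9772]
P' = Q + AᵀP(A−BK) = [14.9331 2.3678; 2.3678 1.2272]
tr(P') = 16.1603

0.3222 0.2280 -0.8024 -0.5866


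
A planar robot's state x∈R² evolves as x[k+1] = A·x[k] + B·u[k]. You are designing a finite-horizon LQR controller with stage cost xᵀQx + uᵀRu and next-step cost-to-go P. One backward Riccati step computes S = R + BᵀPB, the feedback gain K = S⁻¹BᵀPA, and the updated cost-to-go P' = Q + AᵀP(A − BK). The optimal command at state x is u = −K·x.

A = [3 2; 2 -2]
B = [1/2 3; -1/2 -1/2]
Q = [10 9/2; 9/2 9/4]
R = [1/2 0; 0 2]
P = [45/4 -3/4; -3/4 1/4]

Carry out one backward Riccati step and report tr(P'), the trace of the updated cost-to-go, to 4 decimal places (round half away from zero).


16.4665

BᵀP = [6.0000 -0.5000; 34.1250 -2.3750]
S = R + BᵀPB = [1/2 0; 0 2] + [3.2500 18.2500; 18.2500 103.5625] = [3.7500 18.2500; 18.2500 105.5625]
BᵀPA = [17.0000 13.0000; 97.6250 73.0000]
K = S⁻¹·BᵀPA = [0.2055 0.6380; 0.8893 0.5812]
A−BK = [0.2294 -0.0627; 2.5474 -1.3904]
AᵀP(A−BK) = [2.9405 0.4110; 0.4110 1.2759]
P' = Q + AᵀP(A−BK) = [12.9405 4.9110; 4.9110 3.5259]
tr(P') = 16.4665


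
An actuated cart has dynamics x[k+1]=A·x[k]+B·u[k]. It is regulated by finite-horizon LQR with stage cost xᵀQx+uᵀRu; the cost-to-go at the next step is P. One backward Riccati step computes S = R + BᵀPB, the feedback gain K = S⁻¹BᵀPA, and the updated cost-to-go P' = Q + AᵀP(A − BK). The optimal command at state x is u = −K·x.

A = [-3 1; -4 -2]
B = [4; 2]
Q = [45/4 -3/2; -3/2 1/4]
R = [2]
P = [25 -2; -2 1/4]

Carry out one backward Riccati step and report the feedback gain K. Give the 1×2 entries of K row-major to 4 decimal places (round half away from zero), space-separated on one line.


-0.6954 0.2992

BᵀP = [96.0000 -7.5000]
S = R + BᵀPB = [2] + [369.0000] = [371.0000]
BᵀPA = [-258.0000 111.0000]
K = S⁻¹·BᵀPA = [-0.6954 0.2992]
A−BK = [-0.2183 -0.1968; -2.6092 -2.5984]
AᵀP(A−BK) = [1.5822 0.1914; 0.1914 0.7898]
P' = Q + AᵀP(A−BK) = [12.8322 -1.3086; -1.3086 1.0398]
tr(P') = 13.8720


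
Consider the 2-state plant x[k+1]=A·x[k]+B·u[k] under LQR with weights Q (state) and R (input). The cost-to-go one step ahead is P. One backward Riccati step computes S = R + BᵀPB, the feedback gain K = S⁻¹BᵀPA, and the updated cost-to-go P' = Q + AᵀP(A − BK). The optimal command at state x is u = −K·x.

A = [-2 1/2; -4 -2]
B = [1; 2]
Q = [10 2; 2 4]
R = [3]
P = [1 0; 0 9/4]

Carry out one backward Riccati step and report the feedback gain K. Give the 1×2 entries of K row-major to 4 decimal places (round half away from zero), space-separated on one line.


-1.5385 -0.6538

BᵀP = [1.0000 4.5000]
S = R + BᵀPB = [3] + [10.0000] = [13.0000]
BᵀPA = [-20.0000 -8.5000]
K = S⁻¹·BᵀPA = [-1.5385 -0.6538]
A−BK = [-0.4615 1.1538; -0.9231 -0.6923]
AᵀP(A−BK) = [9.2308 3.9231; 3.9231 3.6923]
P' = Q + AᵀP(A−BK) = [19.2308 5.9231; 5.9231 7.6923]
tr(P') = 26.9231


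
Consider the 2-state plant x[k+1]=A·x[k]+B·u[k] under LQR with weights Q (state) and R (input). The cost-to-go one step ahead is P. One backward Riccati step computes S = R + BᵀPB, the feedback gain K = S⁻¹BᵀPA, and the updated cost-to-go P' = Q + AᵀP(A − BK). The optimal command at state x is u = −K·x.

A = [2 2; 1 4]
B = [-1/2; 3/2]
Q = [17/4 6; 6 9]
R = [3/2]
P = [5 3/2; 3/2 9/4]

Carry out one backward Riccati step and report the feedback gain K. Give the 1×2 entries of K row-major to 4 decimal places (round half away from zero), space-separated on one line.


BᵀP = [-0.2500 2.6250]
S = R + BᵀPB = [3/2] + [4.0625] = [5.5625]
BᵀPA = [2.1250 10.0000]
K = S⁻¹·BᵀPA = [0.3820 1.7978]
A−BK = [2.1910 2.8989; 0.4270 1.3034]
AᵀP(A−BK) = [27.4382 40.1798; 40.1798 62.0225]
P' = Q + AᵀP(A−BK) = [31.6882 46.1798; 46.1798 71.0225]
tr(P') = 102.7107

0.3820 1.7978


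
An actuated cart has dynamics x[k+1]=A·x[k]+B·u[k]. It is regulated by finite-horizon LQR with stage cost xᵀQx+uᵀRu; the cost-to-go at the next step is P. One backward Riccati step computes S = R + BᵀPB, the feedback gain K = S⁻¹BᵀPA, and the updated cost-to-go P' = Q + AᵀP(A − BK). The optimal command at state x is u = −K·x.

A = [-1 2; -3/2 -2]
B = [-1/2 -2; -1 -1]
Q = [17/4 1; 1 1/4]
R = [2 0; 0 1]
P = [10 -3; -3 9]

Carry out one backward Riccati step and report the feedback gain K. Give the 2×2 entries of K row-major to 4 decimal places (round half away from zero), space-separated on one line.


BᵀP = [-2.0000 -7.5000; -17.0000 -3.0000]
S = R + BᵀPB = [2 0; 0 1] + [8.5000 11.5000; 11.5000 37.0000] = [10.5000 11.5000; 11.5000 38.0000]
BᵀPA = [13.2500 11.0000; 21.5000 -28.0000]
K = S⁻¹·BᵀPA = [0.9606 2.7741; 0.2751 -1.5764]
A−BK = [0.0305 0.2343; -0.2643 -0.8022]
AᵀP(A−BK) = [2.6075 7.1350; 7.1350 25.3458]
P' = Q + AᵀP(A−BK) = [6.8575 8.1350; 8.1350 25.5958]
tr(P') = 32.4534

0.9606 2.7741 0.2751 -1.5764


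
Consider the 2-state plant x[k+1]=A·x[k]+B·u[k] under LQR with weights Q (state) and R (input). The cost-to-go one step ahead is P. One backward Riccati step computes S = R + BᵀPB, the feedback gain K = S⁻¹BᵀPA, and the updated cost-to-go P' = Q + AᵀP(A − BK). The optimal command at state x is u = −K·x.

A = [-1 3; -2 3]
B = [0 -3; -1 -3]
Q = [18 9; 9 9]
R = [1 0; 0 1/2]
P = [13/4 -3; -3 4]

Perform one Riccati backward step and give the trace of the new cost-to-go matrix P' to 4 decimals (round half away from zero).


28.3116

BᵀP = [3.0000 -4.0000; -0.7500 -3.0000]
S = R + BᵀPB = [1 0; 0 1/2] + [4.0000 3.0000; 3.0000 11.2500] = [5.0000 3.0000; 3.0000 11.7500]
BᵀPA = [5.0000 -3.0000; 6.7500 -11.2500]
K = S⁻¹·BᵀPA = [0.7739 -0.0302; 0.3769 -0.9497]
A−BK = [0.1307 0.1508; -0.0955 0.1206]
AᵀP(A−BK) = [0.8367 -0.1884; -0.1884 0.4749]
P' = Q + AᵀP(A−BK) = [18.8367 8.8116; 8.8116 9.4749]
tr(P') = 28.3116


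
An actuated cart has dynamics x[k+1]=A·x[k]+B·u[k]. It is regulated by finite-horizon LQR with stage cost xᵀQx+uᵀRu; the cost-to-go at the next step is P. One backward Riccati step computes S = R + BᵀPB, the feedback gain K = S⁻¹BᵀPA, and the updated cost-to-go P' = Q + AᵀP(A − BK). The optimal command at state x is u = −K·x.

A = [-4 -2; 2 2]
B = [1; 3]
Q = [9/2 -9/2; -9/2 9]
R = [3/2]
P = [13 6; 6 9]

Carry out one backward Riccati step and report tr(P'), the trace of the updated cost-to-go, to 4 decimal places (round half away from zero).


BᵀP = [31.0000 33.0000]
S = R + BᵀPB = [3/2] + [130.0000] = [131.5000]
BᵀPA = [-58.0000 4.0000]
K = S⁻¹·BᵀPA = [-0.4411 0.0304]
A−BK = [-3.5589 -2.0304; 3.3232 1.9087]
AᵀP(A−BK) = [122.4183 69.7643; 69.7643 39.8783]
P' = Q + AᵀP(A−BK) = [126.9183 65.2643; 65.2643 48.8783]
tr(P') = 175.7966

175.7966


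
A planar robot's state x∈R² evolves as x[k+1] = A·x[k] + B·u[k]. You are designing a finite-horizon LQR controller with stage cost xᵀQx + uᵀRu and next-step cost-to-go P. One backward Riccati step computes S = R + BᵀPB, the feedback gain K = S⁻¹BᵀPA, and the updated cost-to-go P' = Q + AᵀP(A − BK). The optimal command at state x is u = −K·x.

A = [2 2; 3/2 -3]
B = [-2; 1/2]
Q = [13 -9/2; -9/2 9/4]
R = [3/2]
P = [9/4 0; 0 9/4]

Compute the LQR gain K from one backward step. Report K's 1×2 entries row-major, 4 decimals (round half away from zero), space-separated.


-0.6610 -1.1186

BᵀP = [-4.5000 1.1250]
S = R + BᵀPB = [3/2] + [9.5625] = [11.0625]
BᵀPA = [-7.3125 -12.3750]
K = S⁻¹·BᵀPA = [-0.6610 -1.1186]
A−BK = [0.6780 -0.2373; 1.8305 -2.4407]
AᵀP(A−BK) = [9.2288 -9.3051; -9.3051 15.4068]
P' = Q + AᵀP(A−BK) = [22.2288 -13.8051; -13.8051 17.6568]
tr(P') = 39.8856


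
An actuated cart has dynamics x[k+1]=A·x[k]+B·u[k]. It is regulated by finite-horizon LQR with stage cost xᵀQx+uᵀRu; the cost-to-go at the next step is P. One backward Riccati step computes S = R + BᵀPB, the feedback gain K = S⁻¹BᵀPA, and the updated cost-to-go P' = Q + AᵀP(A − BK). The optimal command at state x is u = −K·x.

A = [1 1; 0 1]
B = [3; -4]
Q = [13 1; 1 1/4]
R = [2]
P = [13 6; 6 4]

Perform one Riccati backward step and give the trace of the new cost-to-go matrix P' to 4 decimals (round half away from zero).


BᵀP = [15.0000 2.0000]
S = R + BᵀPB = [2] + [37.0000] = [39.0000]
BᵀPA = [15.0000 17.0000]
K = S⁻¹·BᵀPA = [0.3846 0.4359]
A−BK = [-0.1538 -0.3077; 1.5385 2.7436]
AᵀP(A−BK) = [7.2308 12.4615; 12.4615 21.5897]
P' = Q + AᵀP(A−BK) = [20.2308 13.4615; 13.4615 21.8397]
tr(P') = 42.0705

42.0705


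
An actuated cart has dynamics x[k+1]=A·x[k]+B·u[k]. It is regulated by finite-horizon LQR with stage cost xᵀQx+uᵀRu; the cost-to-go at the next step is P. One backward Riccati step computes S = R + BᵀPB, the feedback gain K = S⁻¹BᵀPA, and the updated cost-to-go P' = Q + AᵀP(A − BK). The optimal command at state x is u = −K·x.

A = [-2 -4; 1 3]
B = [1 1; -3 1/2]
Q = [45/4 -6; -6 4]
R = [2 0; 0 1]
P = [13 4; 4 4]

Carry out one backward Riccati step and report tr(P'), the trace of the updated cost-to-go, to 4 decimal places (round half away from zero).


27.7103

BᵀP = [1.0000 -8.0000; 15.0000 6.0000]
S = R + BᵀPB = [2 0; 0 1] + [25.0000 -3.0000; -3.0000 18.0000] = [27.0000 -3.0000; -3.0000 19.0000]
BᵀPA = [-10.0000 -28.0000; -24.0000 -42.0000]
K = S⁻¹·BᵀPA = [-0.5198 -1.3056; -1.3452 -2.4167]
A−BK = [-0.1349 -0.2778; 0.1131 0.2917]
AᵀP(A−BK) = [2.5159 4.9444; 4.9444 9.9444]
P' = Q + AᵀP(A−BK) = [13.7659 -1.0556; -1.0556 13.9444]
tr(P') = 27.7103


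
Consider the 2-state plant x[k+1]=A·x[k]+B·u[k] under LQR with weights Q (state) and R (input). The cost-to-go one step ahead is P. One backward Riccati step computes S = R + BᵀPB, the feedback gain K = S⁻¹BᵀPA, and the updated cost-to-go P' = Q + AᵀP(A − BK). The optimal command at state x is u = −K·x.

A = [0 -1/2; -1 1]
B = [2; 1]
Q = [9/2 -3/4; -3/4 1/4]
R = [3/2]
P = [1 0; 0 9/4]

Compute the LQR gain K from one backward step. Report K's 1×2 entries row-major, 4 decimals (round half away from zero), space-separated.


BᵀP = [2.0000 2.2500]
S = R + BᵀPB = [3/2] + [6.2500] = [7.7500]
BᵀPA = [-2.2500 1.2500]
K = S⁻¹·BᵀPA = [-0.2903 0.1613]
A−BK = [0.5806 -0.8226; -0.7097 0.8387]
AᵀP(A−BK) = [1.5968 -1.8871; -1.8871 2.2984]
P' = Q + AᵀP(A−BK) = [6.0968 -2.6371; -2.6371 2.5484]
tr(P') = 8.6452

-0.2903 0.1613


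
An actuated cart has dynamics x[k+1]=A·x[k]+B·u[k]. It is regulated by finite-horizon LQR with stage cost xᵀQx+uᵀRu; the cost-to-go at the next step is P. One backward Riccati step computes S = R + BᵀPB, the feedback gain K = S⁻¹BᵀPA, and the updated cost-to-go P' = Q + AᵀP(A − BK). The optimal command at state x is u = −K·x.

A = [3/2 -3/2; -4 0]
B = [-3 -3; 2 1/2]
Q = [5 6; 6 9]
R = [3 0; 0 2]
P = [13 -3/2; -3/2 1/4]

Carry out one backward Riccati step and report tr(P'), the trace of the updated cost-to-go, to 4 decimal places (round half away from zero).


BᵀP = [-42.0000 5.0000; -39.7500 4.6250]
S = R + BᵀPB = [3 0; 0 2] + [136.0000 128.5000; 128.5000 121.5625] = [139.0000 128.5000; 128.5000 123.5625]
BᵀPA = [-83.0000 63.0000; -78.1250 59.6250]
K = S⁻¹·BᵀPA = [-0.3268 0.1850; -0.2924 0.2902]
A−BK = [-0.3576 -0.0745; -3.2002 -0.5150]
AᵀP(A−BK) = [1.2809 -0.2265; -0.2265 0.2944]
P' = Q + AᵀP(A−BK) = [6.2809 5.7735; 5.7735 9.2944]
tr(P') = 15.5754

15.5754


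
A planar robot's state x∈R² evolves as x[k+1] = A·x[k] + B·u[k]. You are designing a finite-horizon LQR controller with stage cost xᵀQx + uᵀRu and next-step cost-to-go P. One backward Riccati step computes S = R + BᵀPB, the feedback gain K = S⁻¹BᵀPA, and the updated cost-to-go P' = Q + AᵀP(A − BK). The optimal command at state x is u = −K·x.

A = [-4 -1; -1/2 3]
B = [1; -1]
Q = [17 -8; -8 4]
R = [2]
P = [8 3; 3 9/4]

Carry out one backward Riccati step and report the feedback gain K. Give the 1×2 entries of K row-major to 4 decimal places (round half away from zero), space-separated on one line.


BᵀP = [5.0000 0.7500]
S = R + BᵀPB = [2] + [4.2500] = [6.2500]
BᵀPA = [-20.3750 -2.7500]
K = S⁻¹·BᵀPA = [-3.2600 -0.4400]
A−BK = [-0.7400 -0.5600; -3.7600 2.5600]
AᵀP(A−BK) = [74.1400 -14.8400; -14.8400 9.0400]
P' = Q + AᵀP(A−BK) = [91.1400 -22.8400; -22.8400 13.0400]
tr(P') = 104.1800

-3.2600 -0.4400


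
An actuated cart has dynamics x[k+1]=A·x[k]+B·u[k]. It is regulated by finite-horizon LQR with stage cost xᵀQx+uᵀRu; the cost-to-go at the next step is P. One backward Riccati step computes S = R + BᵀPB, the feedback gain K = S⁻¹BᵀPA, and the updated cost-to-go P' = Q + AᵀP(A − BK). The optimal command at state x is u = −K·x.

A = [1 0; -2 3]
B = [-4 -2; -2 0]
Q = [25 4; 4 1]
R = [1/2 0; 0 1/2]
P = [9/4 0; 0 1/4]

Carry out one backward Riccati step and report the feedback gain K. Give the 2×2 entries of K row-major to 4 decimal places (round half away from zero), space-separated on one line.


0.1550 -0.4419 -0.7674 0.8372

BᵀP = [-9.0000 -0.5000; -4.5000 0.0000]
S = R + BᵀPB = [1/2 0; 0 1/2] + [37.0000 18.0000; 18.0000 9.0000] = [37.5000 18.0000; 18.0000 9.5000]
BᵀPA = [-8.0000 -1.5000; -4.5000 0.0000]
K = S⁻¹·BᵀPA = [0.1550 -0.4419; -0.7674 0.8372]
A−BK = [0.0853 -0.0930; -1.6899 2.1163]
AᵀP(A−BK) = [1.0368 -1.2674; -1.2674 1.5872]
P' = Q + AᵀP(A−BK) = [26.0368 2.7326; 2.7326 2.5872]
tr(P') = 28.6240


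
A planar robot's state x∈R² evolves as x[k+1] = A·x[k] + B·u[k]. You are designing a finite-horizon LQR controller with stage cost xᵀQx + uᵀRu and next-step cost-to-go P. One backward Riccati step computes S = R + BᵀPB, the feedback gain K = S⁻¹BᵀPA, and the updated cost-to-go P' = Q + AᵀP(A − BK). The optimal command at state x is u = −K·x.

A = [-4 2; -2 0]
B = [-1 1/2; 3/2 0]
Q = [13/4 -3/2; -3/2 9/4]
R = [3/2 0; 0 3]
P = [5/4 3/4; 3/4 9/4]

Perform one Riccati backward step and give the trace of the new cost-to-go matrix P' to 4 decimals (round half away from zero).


43.6679

BᵀP = [-0.1250 2.6250; 0.6250 0.3750]
S = R + BᵀPB = [3/2 0; 0 3] + [4.0625 -0.0625; -0.0625 0.3125] = [5.5625 -0.0625; -0.0625 3.3125]
BᵀPA = [-4.7500 -0.2500; -3.2500 1.2500]
K = S⁻¹·BᵀPA = [-0.8651 -0.0407; -0.9975 0.3766]
A−BK = [-4.3664 1.7710; -0.7023 0.0611]
AᵀP(A−BK) = [33.6489 -11.9695; -11.9695 4.5191]
P' = Q + AᵀP(A−BK) = [36.8989 -13.4695; -13.4695 6.7691]
tr(P') = 43.6679


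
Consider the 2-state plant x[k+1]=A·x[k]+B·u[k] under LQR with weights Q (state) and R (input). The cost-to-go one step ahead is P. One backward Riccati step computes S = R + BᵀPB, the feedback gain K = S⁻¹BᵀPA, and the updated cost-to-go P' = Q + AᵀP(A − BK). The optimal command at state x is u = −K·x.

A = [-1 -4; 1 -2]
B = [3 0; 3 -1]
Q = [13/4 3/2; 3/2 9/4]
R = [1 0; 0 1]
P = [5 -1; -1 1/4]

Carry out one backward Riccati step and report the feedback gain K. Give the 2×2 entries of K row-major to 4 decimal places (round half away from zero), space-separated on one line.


BᵀP = [12.0000 -2.2500; 1.0000 -0.2500]
S = R + BᵀPB = [1 0; 0 1] + [29.2500 2.2500; 2.2500 0.2500] = [30.2500 2.2500; 2.2500 1.2500]
BᵀPA = [-14.2500 -43.5000; -1.2500 -3.5000]
K = S⁻¹·BᵀPA = [-0.4580 -1.4198; -0.1756 -0.2443]
A−BK = [0.3740 0.2595; 2.1985 2.0153]
AᵀP(A−BK) = [0.5038 0.9618; 0.9618 2.3817]
P' = Q + AᵀP(A−BK) = [3.7538 2.4618; 2.4618 4.6317]
tr(P') = 8.3855

-0.4580 -1.4198 -0.1756 -0.2443


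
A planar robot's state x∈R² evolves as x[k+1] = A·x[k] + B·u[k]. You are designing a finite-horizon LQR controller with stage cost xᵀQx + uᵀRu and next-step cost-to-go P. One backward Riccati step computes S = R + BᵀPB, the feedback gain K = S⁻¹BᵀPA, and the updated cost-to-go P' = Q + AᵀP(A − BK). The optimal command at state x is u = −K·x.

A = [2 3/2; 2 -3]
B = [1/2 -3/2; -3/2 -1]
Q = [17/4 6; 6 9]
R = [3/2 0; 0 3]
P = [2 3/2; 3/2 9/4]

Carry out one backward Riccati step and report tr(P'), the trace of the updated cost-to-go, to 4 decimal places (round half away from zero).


21.8950

BᵀP = [-1.2500 -2.6250; -4.5000 -4.5000]
S = R + BᵀPB = [3/2 0; 0 3] + [3.3125 4.5000; 4.5000 11.2500] = [4.8125 4.5000; 4.5000 14.2500]
BᵀPA = [-7.7500 6.0000; -18.0000 6.7500]
K = S⁻¹·BᵀPA = [-0.6091 1.1406; -1.0708 0.1135]
A−BK = [0.6984 1.0999; 0.0155 -1.1756]
AᵀP(A−BK) = [5.0048 -1.1174; -1.1174 3.6402]
P' = Q + AᵀP(A−BK) = [9.2548 4.8826; 4.8826 12.6402]
tr(P') = 21.8950


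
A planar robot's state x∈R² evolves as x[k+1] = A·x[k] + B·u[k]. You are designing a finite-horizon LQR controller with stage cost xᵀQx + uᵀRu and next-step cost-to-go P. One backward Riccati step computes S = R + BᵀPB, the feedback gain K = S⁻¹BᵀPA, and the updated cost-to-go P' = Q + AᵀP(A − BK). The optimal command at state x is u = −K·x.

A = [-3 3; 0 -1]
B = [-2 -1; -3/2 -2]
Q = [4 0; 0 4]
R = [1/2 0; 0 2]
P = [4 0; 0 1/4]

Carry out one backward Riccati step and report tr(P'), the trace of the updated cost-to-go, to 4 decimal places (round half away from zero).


13.5918

BᵀP = [-8.0000 -0.3750; -4.0000 -0.5000]
S = R + BᵀPB = [1/2 0; 0 2] + [16.5625 8.7500; 8.7500 5.0000] = [17.0625 8.7500; 8.7500 7.0000]
BᵀPA = [24.0000 -23.6250; 12.0000 -11.5000]
K = S⁻¹·BᵀPA = [1.4694 -1.5102; -0.1224 0.2449]
A−BK = [-0.1837 0.2245; 1.9592 -2.7755]
AᵀP(A−BK) = [2.2041 -2.6939; -2.6939 3.3878]
P' = Q + AᵀP(A−BK) = [6.2041 -2.6939; -2.6939 7.3878]
tr(P') = 13.5918


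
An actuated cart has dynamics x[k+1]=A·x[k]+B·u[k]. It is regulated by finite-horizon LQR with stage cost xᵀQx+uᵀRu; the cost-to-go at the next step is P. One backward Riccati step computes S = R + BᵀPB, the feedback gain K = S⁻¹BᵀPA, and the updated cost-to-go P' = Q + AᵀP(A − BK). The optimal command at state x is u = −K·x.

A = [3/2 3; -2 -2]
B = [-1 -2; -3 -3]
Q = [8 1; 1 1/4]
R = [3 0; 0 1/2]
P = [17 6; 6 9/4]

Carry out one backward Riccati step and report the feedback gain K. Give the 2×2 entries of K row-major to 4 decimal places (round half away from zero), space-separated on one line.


BᵀP = [-35.0000 -12.7500; -52.0000 -18.7500]
S = R + BᵀPB = [3 0; 0 1/2] + [73.2500 108.2500; 108.2500 160.2500] = [76.2500 108.2500; 108.2500 160.7500]
BᵀPA = [-27.0000 -79.5000; -40.5000 -118.5000]
K = S⁻¹·BᵀPA = [0.0814 0.0890; -0.3067 -0.7971]
A−BK = [0.9679 1.4948; -2.6761 -4.1243]
AᵀP(A−BK) = [1.0241 1.6203; 1.6203 2.6188]
P' = Q + AᵀP(A−BK) = [9.0241 2.6203; 2.6203 2.8688]
tr(P') = 11.8929

0.0814 0.0890 -0.3067 -0.7971


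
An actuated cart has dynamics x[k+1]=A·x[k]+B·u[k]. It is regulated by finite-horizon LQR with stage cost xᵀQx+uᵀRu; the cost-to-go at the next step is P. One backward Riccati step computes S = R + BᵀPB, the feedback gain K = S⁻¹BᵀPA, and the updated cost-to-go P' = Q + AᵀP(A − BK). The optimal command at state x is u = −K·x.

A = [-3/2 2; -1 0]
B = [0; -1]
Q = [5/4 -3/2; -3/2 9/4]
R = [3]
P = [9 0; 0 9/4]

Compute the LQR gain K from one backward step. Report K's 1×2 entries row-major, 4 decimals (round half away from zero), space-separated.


0.4286 0.0000

BᵀP = [0.0000 -2.2500]
S = R + BᵀPB = [3] + [2.2500] = [5.2500]
BᵀPA = [2.2500 0.0000]
K = S⁻¹·BᵀPA = [0.4286 0.0000]
A−BK = [-1.5000 2.0000; -0.5714 0.0000]
AᵀP(A−BK) = [21.5357 -27.0000; -27.0000 36.0000]
P' = Q + AᵀP(A−BK) = [22.7857 -28.5000; -28.5000 38.2500]
tr(P') = 61.0357


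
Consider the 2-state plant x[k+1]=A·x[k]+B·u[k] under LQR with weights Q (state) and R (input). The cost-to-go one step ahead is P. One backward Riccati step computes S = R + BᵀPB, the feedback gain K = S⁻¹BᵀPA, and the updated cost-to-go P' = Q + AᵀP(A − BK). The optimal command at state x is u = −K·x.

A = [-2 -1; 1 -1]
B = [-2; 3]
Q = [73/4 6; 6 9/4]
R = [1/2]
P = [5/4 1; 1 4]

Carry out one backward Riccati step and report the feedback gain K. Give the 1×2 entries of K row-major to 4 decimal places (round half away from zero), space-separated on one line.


0.3051 -0.3559

BᵀP = [0.5000 10.0000]
S = R + BᵀPB = [1/2] + [29.0000] = [29.5000]
BᵀPA = [9.0000 -10.5000]
K = S⁻¹·BᵀPA = [0.3051 -0.3559]
A−BK = [-1.3898 -1.7119; 0.0847 0.0678]
AᵀP(A−BK) = [2.2542 2.7034; 2.7034 3.5127]
P' = Q + AᵀP(A−BK) = [20.5042 8.7034; 8.7034 5.7627]
tr(P') = 26.2669


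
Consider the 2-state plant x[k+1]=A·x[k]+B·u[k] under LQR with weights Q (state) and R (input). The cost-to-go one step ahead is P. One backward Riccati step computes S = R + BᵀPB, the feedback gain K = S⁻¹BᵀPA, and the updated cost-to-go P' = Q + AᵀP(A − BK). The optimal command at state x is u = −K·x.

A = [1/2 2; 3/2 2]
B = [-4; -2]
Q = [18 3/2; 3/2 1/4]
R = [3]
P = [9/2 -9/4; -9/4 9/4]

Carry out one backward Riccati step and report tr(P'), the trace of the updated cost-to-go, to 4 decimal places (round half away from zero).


23.3125

BᵀP = [-13.5000 4.5000]
S = R + BᵀPB = [3] + [45.0000] = [48.0000]
BᵀPA = [0.0000 -18.0000]
K = S⁻¹·BᵀPA = [0.0000 -0.3750]
A−BK = [0.5000 0.5000; 1.5000 1.2500]
AᵀP(A−BK) = [2.8125 2.2500; 2.2500 2.2500]
P' = Q + AᵀP(A−BK) = [20.8125 3.7500; 3.7500 2.5000]
tr(P') = 23.3125


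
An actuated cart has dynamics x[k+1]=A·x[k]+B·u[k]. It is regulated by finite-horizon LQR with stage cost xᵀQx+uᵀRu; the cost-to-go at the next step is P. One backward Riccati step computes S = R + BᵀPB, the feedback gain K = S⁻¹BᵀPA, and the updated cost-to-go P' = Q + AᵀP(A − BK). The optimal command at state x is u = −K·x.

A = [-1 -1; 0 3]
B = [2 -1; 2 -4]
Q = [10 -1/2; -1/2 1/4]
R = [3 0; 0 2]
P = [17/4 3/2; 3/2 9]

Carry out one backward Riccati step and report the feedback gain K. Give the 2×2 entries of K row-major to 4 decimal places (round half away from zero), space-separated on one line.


-0.4637 -0.7366 -0.2098 -1.0638

BᵀP = [11.5000 21.0000; -10.2500 -37.5000]
S = R + BᵀPB = [3 0; 0 2] + [65.0000 -95.5000; -95.5000 160.2500] = [68.0000 -95.5000; -95.5000 162.2500]
BᵀPA = [-11.5000 51.5000; 10.2500 -102.2500]
K = S⁻¹·BᵀPA = [-0.4637 -0.7366; -0.2098 -1.0638]
A−BK = [-0.2823 -0.5905; 0.0884 0.2181]
AᵀP(A−BK) = [1.0673 2.1825; 2.1825 5.4150]
P' = Q + AᵀP(A−BK) = [11.0673 1.6825; 1.6825 5.6650]
tr(P') = 16.7323


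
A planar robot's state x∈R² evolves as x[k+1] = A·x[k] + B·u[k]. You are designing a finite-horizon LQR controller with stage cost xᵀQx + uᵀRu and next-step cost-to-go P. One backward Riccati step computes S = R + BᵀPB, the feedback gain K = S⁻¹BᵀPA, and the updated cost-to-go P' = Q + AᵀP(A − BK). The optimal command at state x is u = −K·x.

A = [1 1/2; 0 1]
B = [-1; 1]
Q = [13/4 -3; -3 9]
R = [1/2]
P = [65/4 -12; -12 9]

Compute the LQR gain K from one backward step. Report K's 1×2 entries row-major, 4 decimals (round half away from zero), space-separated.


-0.5678 0.1382

BᵀP = [-28.2500 21.0000]
S = R + BᵀPB = [1/2] + [49.2500] = [49.7500]
BᵀPA = [-28.2500 6.8750]
K = S⁻¹·BᵀPA = [-0.5678 0.1382]
A−BK = [0.4322 0.6382; 0.5678 0.8618]
AᵀP(A−BK) = [0.2085 0.0289; 0.0289 0.1124]
P' = Q + AᵀP(A−BK) = [3.4585 -2.9711; -2.9711 9.1124]
tr(P') = 12.5710


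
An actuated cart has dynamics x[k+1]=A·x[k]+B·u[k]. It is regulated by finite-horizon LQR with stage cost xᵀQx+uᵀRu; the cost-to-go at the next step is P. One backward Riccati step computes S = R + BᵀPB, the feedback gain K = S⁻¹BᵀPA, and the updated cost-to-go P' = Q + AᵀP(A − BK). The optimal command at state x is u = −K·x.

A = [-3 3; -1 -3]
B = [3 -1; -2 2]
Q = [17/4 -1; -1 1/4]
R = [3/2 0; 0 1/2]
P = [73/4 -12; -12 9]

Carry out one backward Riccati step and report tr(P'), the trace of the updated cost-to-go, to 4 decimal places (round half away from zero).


9.2595

BᵀP = [78.7500 -54.0000; -42.2500 30.0000]
S = R + BᵀPB = [3/2 0; 0 1/2] + [344.2500 -186.7500; -186.7500 102.2500] = [345.7500 -186.7500; -186.7500 102.7500]
BᵀPA = [-182.2500 398.2500; 96.7500 -216.7500]
K = S⁻¹·BᵀPA = [-1.0121 0.6799; -0.8979 -0.8737]
A−BK = [-0.8616 0.0865; -1.2284 0.1073]
AᵀP(A−BK) = [3.6670 -0.8019; -0.8019 1.0926]
P' = Q + AᵀP(A−BK) = [7.9170 -1.8019; -1.8019 1.3426]
tr(P') = 9.2595
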